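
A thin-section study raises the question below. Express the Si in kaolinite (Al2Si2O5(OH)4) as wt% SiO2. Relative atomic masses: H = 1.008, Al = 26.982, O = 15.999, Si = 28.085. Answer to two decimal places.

Molar mass of Al2Si2O5(OH)4 = 2·26.982 + 2·28.085 + 9·15.999 + 4·1.008 = 258.157 g/mol.
Each formula unit contains 2 Si, equivalent to 2/1 = 2.0000 mol SiO2.
M(SiO2) = 1×28.085 + 2×15.999 = 60.083 g/mol.
Mass of SiO2 per formula unit = 2.0000 × 60.083 = 120.166 g.
SiO2 wt% = 120.166 / 258.157 × 100 = 46.55%.

46.55 wt%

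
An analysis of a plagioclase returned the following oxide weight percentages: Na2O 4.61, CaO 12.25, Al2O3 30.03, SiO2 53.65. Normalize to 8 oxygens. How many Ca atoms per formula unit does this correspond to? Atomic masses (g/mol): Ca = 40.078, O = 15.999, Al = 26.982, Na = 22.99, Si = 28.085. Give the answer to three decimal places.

4.61 wt% Na2O ÷ 61.979 g/mol = 0.07438 mol, giving 0.14876 Na and 0.07438 O.
12.25 wt% CaO ÷ 56.077 g/mol = 0.21845 mol, giving 0.21845 Ca and 0.21845 O.
30.03 wt% Al2O3 ÷ 101.961 g/mol = 0.29452 mol, giving 0.58904 Al and 0.88356 O.
53.65 wt% SiO2 ÷ 60.083 g/mol = 0.89293 mol, giving 0.89293 Si and 1.78586 O.
Oxygen sums to 2.96225; scaling by 8/2.96225 = 2.70065 puts the formula on 8 O.
Ca: 0.21845 × 2.70065 = 0.590 atoms per formula unit.

0.590 Ca apfu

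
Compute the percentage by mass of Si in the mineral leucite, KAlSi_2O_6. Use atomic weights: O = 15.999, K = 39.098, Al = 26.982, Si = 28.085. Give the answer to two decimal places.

M(KAlSi_2O_6) = 218.244 g/mol.
Si contributes 2 × 28.085 = 56.170 g per mole.
56.170/218.244 = 0.2574 → 25.74%.

25.74 weight percent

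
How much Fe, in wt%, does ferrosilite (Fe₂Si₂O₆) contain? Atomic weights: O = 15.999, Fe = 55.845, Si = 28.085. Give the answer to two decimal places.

Molar mass of Fe₂Si₂O₆: 2×55.845 + 2×28.085 + 6×15.999 = 263.854 g/mol.
Mass of Fe per formula unit: 2 × 55.845 = 111.690 g.
Weight fraction Fe = 111.690 / 263.854 = 0.4233.

42.33 wt%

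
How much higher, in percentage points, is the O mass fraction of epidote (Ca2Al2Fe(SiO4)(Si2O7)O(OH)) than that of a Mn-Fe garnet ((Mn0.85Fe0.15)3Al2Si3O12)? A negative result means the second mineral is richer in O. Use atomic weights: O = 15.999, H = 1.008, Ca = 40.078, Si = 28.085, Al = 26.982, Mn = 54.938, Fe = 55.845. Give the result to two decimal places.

4.29 percentage points

O in Ca2Al2Fe(SiO4)(Si2O7)O(OH): molar mass 483.215 g/mol; 13×15.999 = 207.987 g → 43.04 wt%.
O in (Mn0.85Fe0.15)3Al2Si3O12: molar mass 495.429 g/mol; 12×15.999 = 191.988 g → 38.75 wt%.
Difference = 43.04 − 38.75 = 4.29 percentage points.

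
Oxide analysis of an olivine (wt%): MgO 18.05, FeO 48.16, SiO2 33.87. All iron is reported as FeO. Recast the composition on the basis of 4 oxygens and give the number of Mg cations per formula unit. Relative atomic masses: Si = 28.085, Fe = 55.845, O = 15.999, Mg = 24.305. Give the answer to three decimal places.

0.798 Mg apfu

MgO: 18.05/40.304 = 0.44785 mol → 0.44785 mol Mg, 0.44785 mol O.
FeO: 48.16/71.844 = 0.67034 mol → 0.67034 mol Fe, 0.67034 mol O.
SiO2: 33.87/60.083 = 0.56372 mol → 0.56372 mol Si, 1.12744 mol O.
Total oxygen = 2.24563 mol. Normalization factor = 4/2.24563 = 1.78124.
Mg per 4 O = 0.44785 × 1.78124 = 0.798.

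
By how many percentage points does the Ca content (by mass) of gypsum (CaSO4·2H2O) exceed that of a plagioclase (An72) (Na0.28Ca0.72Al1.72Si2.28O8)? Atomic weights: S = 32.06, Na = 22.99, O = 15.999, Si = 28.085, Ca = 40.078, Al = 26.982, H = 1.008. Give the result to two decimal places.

12.74 percentage points

M(CaSO4·2H2O) = 172.164 g/mol, so wt% Ca = 40.078/172.164 × 100 = 23.28%.
M(Na0.28Ca0.72Al1.72Si2.28O8) = 273.728 g/mol, so wt% Ca = 28.856/273.728 × 100 = 10.54%.
23.28 − 10.54 = 12.74 pp.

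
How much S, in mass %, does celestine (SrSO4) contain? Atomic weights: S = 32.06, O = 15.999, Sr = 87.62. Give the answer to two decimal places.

Formula mass = 1*87.62 + 1*32.06 + 4*15.999 = 183.676 g/mol, of which 32.060 g is S.
So S makes up 32.060/183.676 = 0.1745 of the mass, i.e. 17.45%.

17.45 mass %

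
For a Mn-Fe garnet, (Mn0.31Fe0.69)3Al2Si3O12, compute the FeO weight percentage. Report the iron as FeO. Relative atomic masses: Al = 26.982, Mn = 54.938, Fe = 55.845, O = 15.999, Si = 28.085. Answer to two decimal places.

29.93 wt%

Molar mass of (Mn0.31Fe0.69)3Al2Si3O12 = 0.93×54.938 + 2.07×55.845 + 2×26.982 + 3×28.085 + 12×15.999 = 496.898 g/mol.
Each formula unit contains 2.07 Fe, equivalent to 2.07/1 = 2.0700 mol FeO.
M(FeO) = 1×55.845 + 1×15.999 = 71.844 g/mol.
Mass of FeO per formula unit = 2.0700 × 71.844 = 148.717 g.
FeO wt% = 148.717 / 496.898 × 100 = 29.93%.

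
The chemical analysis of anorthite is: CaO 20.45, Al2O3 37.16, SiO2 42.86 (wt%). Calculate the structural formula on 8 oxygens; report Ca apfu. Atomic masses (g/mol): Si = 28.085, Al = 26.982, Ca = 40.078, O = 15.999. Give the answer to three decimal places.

CaO (M=56.077): mol = 0.36468; Ca = 0.36468, O = 0.36468.
Al2O3 (M=101.961): mol = 0.36445; Al = 0.72890, O = 1.09335.
SiO2 (M=60.083): mol = 0.71335; Si = 0.71335, O = 1.42670.
ΣO = 2.88473; factor = 8/ΣO = 2.77322.
Ca apfu = 0.36468 × 2.77322 = 1.011.

1.011 Ca apfu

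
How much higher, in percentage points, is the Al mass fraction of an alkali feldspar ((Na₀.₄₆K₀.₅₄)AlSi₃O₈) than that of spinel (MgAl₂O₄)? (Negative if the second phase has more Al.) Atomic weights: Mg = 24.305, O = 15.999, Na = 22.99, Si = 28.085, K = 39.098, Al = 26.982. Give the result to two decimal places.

Al in (Na₀.₄₆K₀.₅₄)AlSi₃O₈: molar mass 270.917 g/mol; 1×26.982 = 26.982 g → 9.96 wt%.
Al in MgAl₂O₄: molar mass 142.265 g/mol; 2×26.982 = 53.964 g → 37.93 wt%.
Difference = 9.96 − 37.93 = -27.97 percentage points.

-27.97 percentage points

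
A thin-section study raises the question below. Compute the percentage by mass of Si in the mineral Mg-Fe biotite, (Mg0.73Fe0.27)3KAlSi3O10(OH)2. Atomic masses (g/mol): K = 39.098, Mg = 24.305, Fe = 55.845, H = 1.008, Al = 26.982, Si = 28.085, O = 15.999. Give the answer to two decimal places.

M((Mg0.73Fe0.27)3KAlSi3O10(OH)2) = 442.801 g/mol.
Si contributes 3 × 28.085 = 84.255 g per mole.
84.255/442.801 = 0.1903 → 19.03%.

19.03 weight percent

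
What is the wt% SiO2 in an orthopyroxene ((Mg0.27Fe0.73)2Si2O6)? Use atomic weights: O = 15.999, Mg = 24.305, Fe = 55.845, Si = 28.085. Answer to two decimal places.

48.69 wt%

Molar mass of (Mg0.27Fe0.73)2Si2O6 = 0.54·24.305 + 1.46·55.845 + 2·28.085 + 6·15.999 = 246.822 g/mol.
Each formula unit contains 2 Si, equivalent to 2/1 = 2.0000 mol SiO2.
M(SiO2) = 1×28.085 + 2×15.999 = 60.083 g/mol.
Mass of SiO2 per formula unit = 2.0000 × 60.083 = 120.166 g.
SiO2 wt% = 120.166 / 246.822 × 100 = 48.69%.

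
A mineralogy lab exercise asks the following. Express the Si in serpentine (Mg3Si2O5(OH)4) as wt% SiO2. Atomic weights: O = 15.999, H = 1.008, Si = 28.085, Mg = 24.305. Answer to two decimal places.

Formula mass = 277.108 g/mol.
2 Si → 2.0000 mol SiO2 per formula unit; M(SiO2) = 60.083, so SiO2 mass = 120.166 g.
120.166/277.108 × 100 = 43.36 wt%.

43.36 wt%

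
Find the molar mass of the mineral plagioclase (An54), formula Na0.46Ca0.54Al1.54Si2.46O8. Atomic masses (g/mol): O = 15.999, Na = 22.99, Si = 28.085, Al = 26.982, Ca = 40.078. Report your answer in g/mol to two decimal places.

The formula mass is the sum 0.46*22.99 + 0.54*40.078 + 1.54*26.982 + 2.46*28.085 + 8*15.999.

270.85 g/mol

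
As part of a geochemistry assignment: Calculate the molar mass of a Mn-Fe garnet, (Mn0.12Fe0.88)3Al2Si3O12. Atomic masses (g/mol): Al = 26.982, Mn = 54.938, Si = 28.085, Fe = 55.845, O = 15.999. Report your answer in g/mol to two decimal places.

497.42 g/mol

The formula mass is the sum 0.36*54.938 + 2.64*55.845 + 2*26.982 + 3*28.085 + 12*15.999.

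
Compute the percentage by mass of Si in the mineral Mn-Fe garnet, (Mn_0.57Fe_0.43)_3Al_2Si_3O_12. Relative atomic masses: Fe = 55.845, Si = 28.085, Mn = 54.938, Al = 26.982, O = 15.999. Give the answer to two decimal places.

16.98 mass %

Formula mass = 1.71*54.938 + 1.29*55.845 + 2*26.982 + 3*28.085 + 12*15.999 = 496.191 g/mol, of which 84.255 g is Si.
So Si makes up 84.255/496.191 = 0.1698 of the mass, i.e. 16.98%.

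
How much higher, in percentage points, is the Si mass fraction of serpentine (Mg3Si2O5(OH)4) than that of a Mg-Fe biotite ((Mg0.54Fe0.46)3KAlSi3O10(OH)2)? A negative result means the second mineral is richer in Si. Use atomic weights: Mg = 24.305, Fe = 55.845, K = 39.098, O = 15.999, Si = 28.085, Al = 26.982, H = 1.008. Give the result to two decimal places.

1.98 percentage points

M(Mg3Si2O5(OH)4) = 277.108 g/mol, so wt% Si = 56.170/277.108 × 100 = 20.27%.
M((Mg0.54Fe0.46)3KAlSi3O10(OH)2) = 460.779 g/mol, so wt% Si = 84.255/460.779 × 100 = 18.29%.
20.27 − 18.29 = 1.98 pp.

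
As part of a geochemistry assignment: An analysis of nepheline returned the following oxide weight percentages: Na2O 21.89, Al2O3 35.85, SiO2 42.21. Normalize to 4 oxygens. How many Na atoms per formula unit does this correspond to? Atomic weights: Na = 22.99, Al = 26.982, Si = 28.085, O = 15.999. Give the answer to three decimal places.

1.004 Na apfu

Na2O: 21.89/61.979 = 0.35318 mol → 0.70636 mol Na, 0.35318 mol O.
Al2O3: 35.85/101.961 = 0.35161 mol → 0.70322 mol Al, 1.05483 mol O.
SiO2: 42.21/60.083 = 0.70253 mol → 0.70253 mol Si, 1.40506 mol O.
Total oxygen = 2.81307 mol. Normalization factor = 4/2.81307 = 1.42193.
Na per 4 O = 0.70636 × 1.42193 = 1.004.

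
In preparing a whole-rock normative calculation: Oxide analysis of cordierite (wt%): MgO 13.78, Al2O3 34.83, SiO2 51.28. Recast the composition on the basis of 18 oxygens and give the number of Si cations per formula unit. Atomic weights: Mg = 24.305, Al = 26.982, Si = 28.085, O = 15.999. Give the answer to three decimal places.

4.998 Si apfu

13.78 wt% MgO ÷ 40.304 g/mol = 0.34190 mol, giving 0.34190 Mg and 0.34190 O.
34.83 wt% Al2O3 ÷ 101.961 g/mol = 0.34160 mol, giving 0.68320 Al and 1.02480 O.
51.28 wt% SiO2 ÷ 60.083 g/mol = 0.85349 mol, giving 0.85349 Si and 1.70698 O.
Oxygen sums to 3.07368; scaling by 18/3.07368 = 5.85617 puts the formula on 18 O.
Si: 0.85349 × 5.85617 = 4.998 atoms per formula unit.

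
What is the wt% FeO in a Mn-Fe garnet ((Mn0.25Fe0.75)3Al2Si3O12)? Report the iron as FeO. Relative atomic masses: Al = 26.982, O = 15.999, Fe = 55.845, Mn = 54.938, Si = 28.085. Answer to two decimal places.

Formula mass = 497.062 g/mol.
2.25 Fe → 2.2500 mol FeO per formula unit; M(FeO) = 71.844, so FeO mass = 161.649 g.
161.649/497.062 × 100 = 32.52 wt%.

32.52 wt%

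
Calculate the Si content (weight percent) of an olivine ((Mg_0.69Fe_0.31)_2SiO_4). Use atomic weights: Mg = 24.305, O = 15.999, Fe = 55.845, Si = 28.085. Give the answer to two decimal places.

17.53 weight percent

Formula mass = 1.38*24.305 + 0.62*55.845 + 1*28.085 + 4*15.999 = 160.246 g/mol, of which 28.085 g is Si.
So Si makes up 28.085/160.246 = 0.1753 of the mass, i.e. 17.53%.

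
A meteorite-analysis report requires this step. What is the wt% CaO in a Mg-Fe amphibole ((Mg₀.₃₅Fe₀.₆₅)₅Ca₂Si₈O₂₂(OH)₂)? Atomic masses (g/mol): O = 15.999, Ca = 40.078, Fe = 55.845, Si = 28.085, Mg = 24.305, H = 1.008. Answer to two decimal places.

Formula mass = 914.858 g/mol.
2 Ca → 2.0000 mol CaO per formula unit; M(CaO) = 56.077, so CaO mass = 112.154 g.
112.154/914.858 × 100 = 12.26 wt%.

12.26 wt%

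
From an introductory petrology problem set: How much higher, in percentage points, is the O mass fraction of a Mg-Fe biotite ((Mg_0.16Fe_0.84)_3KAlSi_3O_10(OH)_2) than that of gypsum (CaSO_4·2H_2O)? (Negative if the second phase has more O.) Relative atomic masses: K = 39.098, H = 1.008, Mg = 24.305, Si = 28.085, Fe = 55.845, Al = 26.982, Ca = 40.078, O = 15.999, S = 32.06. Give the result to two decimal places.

-17.11 percentage points

O in (Mg_0.16Fe_0.84)_3KAlSi_3O_10(OH)_2: molar mass 496.735 g/mol; 12×15.999 = 191.988 g → 38.65 wt%.
O in CaSO_4·2H_2O: molar mass 172.164 g/mol; 6×15.999 = 95.994 g → 55.76 wt%.
Difference = 38.65 − 55.76 = -17.11 percentage points.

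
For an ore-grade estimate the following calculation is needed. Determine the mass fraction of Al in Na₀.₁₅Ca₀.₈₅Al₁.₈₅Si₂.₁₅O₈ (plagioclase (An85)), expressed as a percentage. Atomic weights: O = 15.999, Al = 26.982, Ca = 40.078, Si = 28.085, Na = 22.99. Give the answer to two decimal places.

Formula mass = 0.15*22.99 + 0.85*40.078 + 1.85*26.982 + 2.15*28.085 + 8*15.999 = 275.806 g/mol, of which 49.917 g is Al.
So Al makes up 49.917/275.806 = 0.1810 of the mass, i.e. 18.10%.

18.10 wt%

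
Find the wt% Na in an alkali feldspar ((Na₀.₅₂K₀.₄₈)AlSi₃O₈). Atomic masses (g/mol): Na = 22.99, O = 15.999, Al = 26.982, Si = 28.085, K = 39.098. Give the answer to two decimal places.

Molar mass of (Na₀.₅₂K₀.₄₈)AlSi₃O₈: 0.52*22.99 + 0.48*39.098 + 1*26.982 + 3*28.085 + 8*15.999 = 269.951 g/mol.
Mass of Na per formula unit: 0.52 × 22.99 = 11.955 g.
Weight fraction Na = 11.955 / 269.951 = 0.0443.

4.43 mass %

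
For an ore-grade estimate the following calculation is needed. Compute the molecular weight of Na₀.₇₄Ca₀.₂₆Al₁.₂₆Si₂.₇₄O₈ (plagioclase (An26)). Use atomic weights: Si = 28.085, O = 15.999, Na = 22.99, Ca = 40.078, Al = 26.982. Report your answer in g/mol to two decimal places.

266.38 g/mol

M = 0.74×22.99 + 0.26×40.078 + 1.26×26.982 + 2.74×28.085 + 8×15.999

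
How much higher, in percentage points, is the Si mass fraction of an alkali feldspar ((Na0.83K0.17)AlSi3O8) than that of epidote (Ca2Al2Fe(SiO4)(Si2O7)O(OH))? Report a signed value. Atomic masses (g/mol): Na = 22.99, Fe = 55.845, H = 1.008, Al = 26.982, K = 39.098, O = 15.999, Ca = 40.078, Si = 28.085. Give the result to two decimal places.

Si in (Na0.83K0.17)AlSi3O8: molar mass 264.957 g/mol; 3×28.085 = 84.255 g → 31.80 wt%.
Si in Ca2Al2Fe(SiO4)(Si2O7)O(OH): molar mass 483.215 g/mol; 3×28.085 = 84.255 g → 17.44 wt%.
Difference = 31.80 − 17.44 = 14.36 percentage points.

14.36 percentage points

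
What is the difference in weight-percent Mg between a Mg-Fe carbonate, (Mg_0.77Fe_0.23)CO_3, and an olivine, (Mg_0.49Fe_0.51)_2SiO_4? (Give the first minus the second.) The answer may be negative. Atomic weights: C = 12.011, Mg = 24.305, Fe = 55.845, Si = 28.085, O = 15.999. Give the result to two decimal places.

First mineral: 18.715 g Mg in 91.567 g formula = 20.44 wt% Mg.
Second mineral: 23.819 g Mg in 172.862 g formula = 13.78 wt% Mg.
20.44% − 13.78% gives a difference of 6.66 percentage points.

6.66 percentage points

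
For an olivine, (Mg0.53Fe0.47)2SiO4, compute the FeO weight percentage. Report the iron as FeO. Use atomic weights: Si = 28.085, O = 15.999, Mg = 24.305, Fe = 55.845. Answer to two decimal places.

39.65 wt%

Formula mass = 170.339 g/mol.
0.94 Fe → 0.9400 mol FeO per formula unit; M(FeO) = 71.844, so FeO mass = 67.533 g.
67.533/170.339 × 100 = 39.65 wt%.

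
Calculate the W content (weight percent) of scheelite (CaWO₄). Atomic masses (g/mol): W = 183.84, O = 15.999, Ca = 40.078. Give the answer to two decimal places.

63.85 weight percent

Molar mass of CaWO₄: 1*40.078 + 1*183.84 + 4*15.999 = 287.914 g/mol.
Mass of W per formula unit: 1 × 183.84 = 183.840 g.
Weight fraction W = 183.840 / 287.914 = 0.6385.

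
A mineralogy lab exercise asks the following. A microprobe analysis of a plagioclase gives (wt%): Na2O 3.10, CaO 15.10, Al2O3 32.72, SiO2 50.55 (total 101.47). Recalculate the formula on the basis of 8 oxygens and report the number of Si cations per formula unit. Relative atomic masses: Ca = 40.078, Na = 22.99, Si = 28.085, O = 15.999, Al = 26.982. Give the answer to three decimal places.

2.270 Si apfu

3.10 wt% Na2O ÷ 61.979 g/mol = 0.05002 mol, giving 0.10004 Na and 0.05002 O.
15.10 wt% CaO ÷ 56.077 g/mol = 0.26927 mol, giving 0.26927 Ca and 0.26927 O.
32.72 wt% Al2O3 ÷ 101.961 g/mol = 0.32091 mol, giving 0.64182 Al and 0.96273 O.
50.55 wt% SiO2 ÷ 60.083 g/mol = 0.84134 mol, giving 0.84134 Si and 1.68268 O.
Oxygen sums to 2.96470; scaling by 8/2.96470 = 2.69842 puts the formula on 8 O.
Si: 0.84134 × 2.69842 = 2.270 atoms per formula unit.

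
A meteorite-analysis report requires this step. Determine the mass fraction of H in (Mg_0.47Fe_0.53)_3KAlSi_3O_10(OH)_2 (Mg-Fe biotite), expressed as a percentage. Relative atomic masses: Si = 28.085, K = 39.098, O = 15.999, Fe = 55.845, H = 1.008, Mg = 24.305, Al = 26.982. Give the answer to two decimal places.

0.43 weight percent

Molar mass of (Mg_0.47Fe_0.53)_3KAlSi_3O_10(OH)_2: 1.41·24.305 + 1.59·55.845 + 1·39.098 + 1·26.982 + 3·28.085 + 12·15.999 + 2·1.008 = 467.403 g/mol.
Mass of H per formula unit: 2 × 1.008 = 2.016 g.
Weight fraction H = 2.016 / 467.403 = 0.0043.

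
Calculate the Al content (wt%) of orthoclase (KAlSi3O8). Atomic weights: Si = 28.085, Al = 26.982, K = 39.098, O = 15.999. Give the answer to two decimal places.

9.69 wt%

Molar mass of KAlSi3O8: 1·39.098 + 1·26.982 + 3·28.085 + 8·15.999 = 278.327 g/mol.
Mass of Al per formula unit: 1 × 26.982 = 26.982 g.
Weight fraction Al = 26.982 / 278.327 = 0.0969.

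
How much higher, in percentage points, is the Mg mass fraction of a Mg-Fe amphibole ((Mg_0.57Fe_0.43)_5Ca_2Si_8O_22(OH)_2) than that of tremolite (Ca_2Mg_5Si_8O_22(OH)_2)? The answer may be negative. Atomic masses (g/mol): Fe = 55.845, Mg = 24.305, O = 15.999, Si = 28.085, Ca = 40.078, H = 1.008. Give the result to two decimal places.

Mg in (Mg_0.57Fe_0.43)_5Ca_2Si_8O_22(OH)_2: molar mass 880.164 g/mol; 2.85×24.305 = 69.269 g → 7.87 wt%.
Mg in Ca_2Mg_5Si_8O_22(OH)_2: molar mass 812.353 g/mol; 5×24.305 = 121.525 g → 14.96 wt%.
Difference = 7.87 − 14.96 = -7.09 percentage points.

-7.09 percentage points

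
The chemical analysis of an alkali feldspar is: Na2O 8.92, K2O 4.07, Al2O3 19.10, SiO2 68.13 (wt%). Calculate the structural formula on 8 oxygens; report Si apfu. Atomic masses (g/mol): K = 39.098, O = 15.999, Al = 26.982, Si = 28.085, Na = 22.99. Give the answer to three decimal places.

Na2O (M=61.979): mol = 0.14392; Na = 0.28784, O = 0.14392.
K2O (M=94.195): mol = 0.04321; K = 0.08642, O = 0.04321.
Al2O3 (M=101.961): mol = 0.18733; Al = 0.37466, O = 0.56199.
SiO2 (M=60.083): mol = 1.13393; Si = 1.13393, O = 2.26786.
ΣO = 3.01698; factor = 8/ΣO = 2.65166.
Si apfu = 1.13393 × 2.65166 = 3.007.

3.007 Si apfu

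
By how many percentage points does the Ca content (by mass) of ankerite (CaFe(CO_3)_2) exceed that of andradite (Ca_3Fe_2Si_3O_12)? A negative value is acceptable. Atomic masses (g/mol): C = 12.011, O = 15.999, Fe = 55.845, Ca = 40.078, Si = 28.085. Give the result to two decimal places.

Ca in CaFe(CO_3)_2: molar mass 215.939 g/mol; 1×40.078 = 40.078 g → 18.56 wt%.
Ca in Ca_3Fe_2Si_3O_12: molar mass 508.167 g/mol; 3×40.078 = 120.234 g → 23.66 wt%.
Difference = 18.56 − 23.66 = -5.10 percentage points.

-5.10 percentage points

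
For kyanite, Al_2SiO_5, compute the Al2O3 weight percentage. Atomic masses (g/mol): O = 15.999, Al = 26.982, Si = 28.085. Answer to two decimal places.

62.92 wt%

Formula mass = 162.044 g/mol.
2 Al → 1.0000 mol Al2O3 per formula unit; M(Al2O3) = 101.961, so Al2O3 mass = 101.961 g.
101.961/162.044 × 100 = 62.92 wt%.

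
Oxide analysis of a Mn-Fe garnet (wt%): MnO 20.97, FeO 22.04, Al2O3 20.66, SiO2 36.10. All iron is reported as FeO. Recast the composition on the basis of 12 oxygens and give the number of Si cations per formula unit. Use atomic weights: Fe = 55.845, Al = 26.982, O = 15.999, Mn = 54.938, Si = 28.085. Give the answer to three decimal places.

MnO (M=70.937): mol = 0.29561; Mn = 0.29561, O = 0.29561.
FeO (M=71.844): mol = 0.30678; Fe = 0.30678, O = 0.30678.
Al2O3 (M=101.961): mol = 0.20263; Al = 0.40526, O = 0.60789.
SiO2 (M=60.083): mol = 0.60084; Si = 0.60084, O = 1.20168.
ΣO = 2.41196; factor = 12/ΣO = 4.97521.
Si apfu = 0.60084 × 4.97521 = 2.989.

2.989 Si apfu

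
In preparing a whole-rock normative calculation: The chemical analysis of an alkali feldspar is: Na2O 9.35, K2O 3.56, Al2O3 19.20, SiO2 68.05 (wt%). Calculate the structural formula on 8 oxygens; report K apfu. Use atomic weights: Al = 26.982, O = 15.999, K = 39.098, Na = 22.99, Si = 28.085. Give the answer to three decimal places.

Na2O (M=61.979): mol = 0.15086; Na = 0.30172, O = 0.15086.
K2O (M=94.195): mol = 0.03779; K = 0.07558, O = 0.03779.
Al2O3 (M=101.961): mol = 0.18831; Al = 0.37662, O = 0.56493.
SiO2 (M=60.083): mol = 1.13260; Si = 1.13260, O = 2.26520.
ΣO = 3.01878; factor = 8/ΣO = 2.65008.
K apfu = 0.07558 × 2.65008 = 0.200.

0.200 K apfu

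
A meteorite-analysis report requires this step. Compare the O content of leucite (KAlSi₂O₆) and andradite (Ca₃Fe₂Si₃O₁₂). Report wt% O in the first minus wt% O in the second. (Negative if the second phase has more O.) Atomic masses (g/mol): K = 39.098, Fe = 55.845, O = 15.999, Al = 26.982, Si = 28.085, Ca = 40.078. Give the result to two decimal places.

6.20 percentage points

O in KAlSi₂O₆: molar mass 218.244 g/mol; 6×15.999 = 95.994 g → 43.98 wt%.
O in Ca₃Fe₂Si₃O₁₂: molar mass 508.167 g/mol; 12×15.999 = 191.988 g → 37.78 wt%.
Difference = 43.98 − 37.78 = 6.20 percentage points.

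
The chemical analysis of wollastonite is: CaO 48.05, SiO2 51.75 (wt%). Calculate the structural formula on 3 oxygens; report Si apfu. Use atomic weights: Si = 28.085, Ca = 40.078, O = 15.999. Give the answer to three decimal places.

CaO (M=56.077): mol = 0.85686; Ca = 0.85686, O = 0.85686.
SiO2 (M=60.083): mol = 0.86131; Si = 0.86131, O = 1.72262.
ΣO = 2.57948; factor = 3/ΣO = 1.16303.
Si apfu = 0.86131 × 1.16303 = 1.002.

1.002 Si apfu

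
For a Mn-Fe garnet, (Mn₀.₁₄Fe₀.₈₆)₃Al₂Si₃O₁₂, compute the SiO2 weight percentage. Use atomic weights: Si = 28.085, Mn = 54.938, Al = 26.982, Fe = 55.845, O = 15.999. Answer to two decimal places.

Molar mass of (Mn₀.₁₄Fe₀.₈₆)₃Al₂Si₃O₁₂ = 0.42*54.938 + 2.58*55.845 + 2*26.982 + 3*28.085 + 12*15.999 = 497.361 g/mol.
Each formula unit contains 3 Si, equivalent to 3/1 = 3.0000 mol SiO2.
M(SiO2) = 1×28.085 + 2×15.999 = 60.083 g/mol.
Mass of SiO2 per formula unit = 3.0000 × 60.083 = 180.249 g.
SiO2 wt% = 180.249 / 497.361 × 100 = 36.24%.

36.24 wt%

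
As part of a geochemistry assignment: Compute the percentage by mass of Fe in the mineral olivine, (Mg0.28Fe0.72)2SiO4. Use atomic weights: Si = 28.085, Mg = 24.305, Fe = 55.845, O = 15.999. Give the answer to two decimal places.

43.21 wt%

Molar mass of (Mg0.28Fe0.72)2SiO4: 0.56*24.305 + 1.44*55.845 + 1*28.085 + 4*15.999 = 186.109 g/mol.
Mass of Fe per formula unit: 1.44 × 55.845 = 80.417 g.
Weight fraction Fe = 80.417 / 186.109 = 0.4321.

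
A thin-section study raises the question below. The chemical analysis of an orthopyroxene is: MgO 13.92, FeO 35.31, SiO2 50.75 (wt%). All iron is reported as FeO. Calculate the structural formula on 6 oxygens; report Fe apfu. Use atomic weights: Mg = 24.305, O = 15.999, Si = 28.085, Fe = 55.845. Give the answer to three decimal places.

MgO: 13.92/40.304 = 0.34538 mol → 0.34538 mol Mg, 0.34538 mol O.
FeO: 35.31/71.844 = 0.49148 mol → 0.49148 mol Fe, 0.49148 mol O.
SiO2: 50.75/60.083 = 0.84466 mol → 0.84466 mol Si, 1.68932 mol O.
Total oxygen = 2.52618 mol. Normalization factor = 6/2.52618 = 2.37513.
Fe per 6 O = 0.49148 × 2.37513 = 1.167.

1.167 Fe apfu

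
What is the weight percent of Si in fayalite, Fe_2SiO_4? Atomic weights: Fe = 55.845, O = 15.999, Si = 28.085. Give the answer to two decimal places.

13.78 weight percent

Molar mass of Fe_2SiO_4: 2·55.845 + 1·28.085 + 4·15.999 = 203.771 g/mol.
Mass of Si per formula unit: 1 × 28.085 = 28.085 g.
Weight fraction Si = 28.085 / 203.771 = 0.1378.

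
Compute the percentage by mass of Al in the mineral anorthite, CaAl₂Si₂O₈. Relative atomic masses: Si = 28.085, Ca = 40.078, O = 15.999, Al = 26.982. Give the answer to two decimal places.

19.40 weight percent

Molar mass of CaAl₂Si₂O₈: 1·40.078 + 2·26.982 + 2·28.085 + 8·15.999 = 278.204 g/mol.
Mass of Al per formula unit: 2 × 26.982 = 53.964 g.
Weight fraction Al = 53.964 / 278.204 = 0.1940.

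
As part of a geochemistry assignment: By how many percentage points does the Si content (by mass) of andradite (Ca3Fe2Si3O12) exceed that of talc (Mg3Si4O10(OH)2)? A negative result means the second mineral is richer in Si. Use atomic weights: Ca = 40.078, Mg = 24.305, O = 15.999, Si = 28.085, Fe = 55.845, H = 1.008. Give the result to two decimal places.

-13.04 percentage points

First mineral: 84.255 g Si in 508.167 g formula = 16.58 wt% Si.
Second mineral: 112.340 g Si in 379.259 g formula = 29.62 wt% Si.
16.58% − 29.62% gives a difference of -13.04 percentage points.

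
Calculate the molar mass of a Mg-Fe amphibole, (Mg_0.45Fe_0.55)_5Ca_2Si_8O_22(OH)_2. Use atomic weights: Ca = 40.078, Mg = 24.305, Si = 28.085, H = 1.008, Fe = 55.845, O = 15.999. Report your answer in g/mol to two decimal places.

The formula mass is the sum 2.25*24.305 + 2.75*55.845 + 2*40.078 + 8*28.085 + 24*15.999 + 2*1.008.

899.09 g/mol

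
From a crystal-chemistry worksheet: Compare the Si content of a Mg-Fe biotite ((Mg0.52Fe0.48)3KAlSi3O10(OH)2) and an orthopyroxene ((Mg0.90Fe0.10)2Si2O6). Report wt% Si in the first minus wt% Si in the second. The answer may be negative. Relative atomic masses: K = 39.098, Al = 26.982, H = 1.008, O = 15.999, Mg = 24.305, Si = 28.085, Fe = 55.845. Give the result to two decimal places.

-8.91 percentage points

First mineral: 84.255 g Si in 462.672 g formula = 18.21 wt% Si.
Second mineral: 56.170 g Si in 207.082 g formula = 27.12 wt% Si.
18.21% − 27.12% gives a difference of -8.91 percentage points.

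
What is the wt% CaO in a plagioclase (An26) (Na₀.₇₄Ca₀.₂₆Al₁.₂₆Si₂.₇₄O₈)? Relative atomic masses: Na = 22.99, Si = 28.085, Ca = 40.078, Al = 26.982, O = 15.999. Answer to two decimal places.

5.47 wt%

M(Na₀.₇₄Ca₀.₂₆Al₁.₂₆Si₂.₇₄O₈) = 266.375 g/mol; M(CaO) = 56.077 g/mol.
Moles CaO per formula unit = 0.26 Ca ÷ 1 = 0.2600.
CaO fraction = (0.2600 × 56.077) / 266.375 = 14.580/266.375 = 0.0547.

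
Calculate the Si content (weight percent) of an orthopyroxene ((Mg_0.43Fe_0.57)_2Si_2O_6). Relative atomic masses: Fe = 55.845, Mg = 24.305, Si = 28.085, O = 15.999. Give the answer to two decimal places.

23.73 weight percent

M((Mg_0.43Fe_0.57)_2Si_2O_6) = 236.730 g/mol.
Si contributes 2 × 28.085 = 56.170 g per mole.
56.170/236.730 = 0.2373 → 23.73%.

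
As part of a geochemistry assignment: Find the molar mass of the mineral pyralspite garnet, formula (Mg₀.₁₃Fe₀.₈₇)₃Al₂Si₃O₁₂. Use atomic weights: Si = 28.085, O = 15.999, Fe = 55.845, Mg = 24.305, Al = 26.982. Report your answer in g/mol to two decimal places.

485.44 g/mol

M = 0.39×24.305 + 2.61×55.845 + 2×26.982 + 3×28.085 + 12×15.999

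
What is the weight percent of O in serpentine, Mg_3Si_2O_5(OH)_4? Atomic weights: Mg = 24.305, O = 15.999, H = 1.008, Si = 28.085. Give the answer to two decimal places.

Molar mass of Mg_3Si_2O_5(OH)_4: 3*24.305 + 2*28.085 + 9*15.999 + 4*1.008 = 277.108 g/mol.
Mass of O per formula unit: 9 × 15.999 = 143.991 g.
Weight fraction O = 143.991 / 277.108 = 0.5196.

51.96 mass %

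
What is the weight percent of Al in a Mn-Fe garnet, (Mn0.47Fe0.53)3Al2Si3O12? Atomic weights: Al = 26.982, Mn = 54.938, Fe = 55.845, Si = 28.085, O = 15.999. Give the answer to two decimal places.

10.87 weight percent

Molar mass of (Mn0.47Fe0.53)3Al2Si3O12: 1.41·54.938 + 1.59·55.845 + 2·26.982 + 3·28.085 + 12·15.999 = 496.463 g/mol.
Mass of Al per formula unit: 2 × 26.982 = 53.964 g.
Weight fraction Al = 53.964 / 496.463 = 0.1087.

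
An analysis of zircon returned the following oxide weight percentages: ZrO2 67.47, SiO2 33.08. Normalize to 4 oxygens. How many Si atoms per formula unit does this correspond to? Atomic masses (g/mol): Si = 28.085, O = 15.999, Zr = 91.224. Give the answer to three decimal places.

67.47 wt% ZrO2 ÷ 123.222 g/mol = 0.54755 mol, giving 0.54755 Zr and 1.09510 O.
33.08 wt% SiO2 ÷ 60.083 g/mol = 0.55057 mol, giving 0.55057 Si and 1.10114 O.
Oxygen sums to 2.19624; scaling by 4/2.19624 = 1.82129 puts the formula on 4 O.
Si: 0.55057 × 1.82129 = 1.003 atoms per formula unit.

1.003 Si apfu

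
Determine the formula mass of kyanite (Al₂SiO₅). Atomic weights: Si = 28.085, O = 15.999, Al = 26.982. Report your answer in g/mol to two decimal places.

162.04 g/mol

M = 2(26.982) + 1(28.085) + 5(15.999)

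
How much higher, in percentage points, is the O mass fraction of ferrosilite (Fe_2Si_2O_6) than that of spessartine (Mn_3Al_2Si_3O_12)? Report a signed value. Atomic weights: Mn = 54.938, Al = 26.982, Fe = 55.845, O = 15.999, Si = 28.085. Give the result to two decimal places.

-2.40 percentage points

O in Fe_2Si_2O_6: molar mass 263.854 g/mol; 6×15.999 = 95.994 g → 36.38 wt%.
O in Mn_3Al_2Si_3O_12: molar mass 495.021 g/mol; 12×15.999 = 191.988 g → 38.78 wt%.
Difference = 36.38 − 38.78 = -2.40 percentage points.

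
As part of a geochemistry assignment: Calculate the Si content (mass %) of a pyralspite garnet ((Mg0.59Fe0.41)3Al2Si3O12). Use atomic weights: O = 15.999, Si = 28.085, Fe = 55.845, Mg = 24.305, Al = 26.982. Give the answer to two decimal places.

Molar mass of (Mg0.59Fe0.41)3Al2Si3O12: 1.77·24.305 + 1.23·55.845 + 2·26.982 + 3·28.085 + 12·15.999 = 441.916 g/mol.
Mass of Si per formula unit: 3 × 28.085 = 84.255 g.
Weight fraction Si = 84.255 / 441.916 = 0.1907.

19.07 mass %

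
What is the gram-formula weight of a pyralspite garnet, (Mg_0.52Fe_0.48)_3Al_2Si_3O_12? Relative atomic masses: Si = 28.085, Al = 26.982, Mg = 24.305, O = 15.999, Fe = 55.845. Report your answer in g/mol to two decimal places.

The formula mass is the sum 1.56·24.305 + 1.44·55.845 + 2·26.982 + 3·28.085 + 12·15.999.

448.54 g/mol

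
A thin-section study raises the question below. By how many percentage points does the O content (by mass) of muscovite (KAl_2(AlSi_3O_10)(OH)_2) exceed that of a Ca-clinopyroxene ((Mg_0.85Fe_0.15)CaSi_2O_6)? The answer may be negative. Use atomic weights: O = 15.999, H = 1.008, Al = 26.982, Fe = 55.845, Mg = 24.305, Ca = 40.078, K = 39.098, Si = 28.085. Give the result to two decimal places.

First mineral: 191.988 g O in 398.303 g formula = 48.20 wt% O.
Second mineral: 95.994 g O in 221.278 g formula = 43.38 wt% O.
48.20% − 43.38% gives a difference of 4.82 percentage points.

4.82 percentage points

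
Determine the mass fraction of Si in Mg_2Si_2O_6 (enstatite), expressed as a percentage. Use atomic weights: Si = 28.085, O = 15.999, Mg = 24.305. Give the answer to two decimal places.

Formula mass = 2·24.305 + 2·28.085 + 6·15.999 = 200.774 g/mol, of which 56.170 g is Si.
So Si makes up 56.170/200.774 = 0.2798 of the mass, i.e. 27.98%.

27.98 wt%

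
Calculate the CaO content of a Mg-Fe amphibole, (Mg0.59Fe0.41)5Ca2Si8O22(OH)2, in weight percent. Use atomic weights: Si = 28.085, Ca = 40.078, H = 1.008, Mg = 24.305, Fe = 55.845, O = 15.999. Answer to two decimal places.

Formula mass = 877.010 g/mol.
2 Ca → 2.0000 mol CaO per formula unit; M(CaO) = 56.077, so CaO mass = 112.154 g.
112.154/877.010 × 100 = 12.79 wt%.

12.79 wt%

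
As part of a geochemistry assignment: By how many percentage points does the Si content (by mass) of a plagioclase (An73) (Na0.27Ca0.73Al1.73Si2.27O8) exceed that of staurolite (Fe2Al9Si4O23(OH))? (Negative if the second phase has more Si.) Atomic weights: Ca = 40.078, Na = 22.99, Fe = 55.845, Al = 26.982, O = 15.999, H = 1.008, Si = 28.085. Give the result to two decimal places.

10.09 percentage points

Si in Na0.27Ca0.73Al1.73Si2.27O8: molar mass 273.888 g/mol; 2.27×28.085 = 63.753 g → 23.28 wt%.
Si in Fe2Al9Si4O23(OH): molar mass 851.852 g/mol; 4×28.085 = 112.340 g → 13.19 wt%.
Difference = 23.28 − 13.19 = 10.09 percentage points.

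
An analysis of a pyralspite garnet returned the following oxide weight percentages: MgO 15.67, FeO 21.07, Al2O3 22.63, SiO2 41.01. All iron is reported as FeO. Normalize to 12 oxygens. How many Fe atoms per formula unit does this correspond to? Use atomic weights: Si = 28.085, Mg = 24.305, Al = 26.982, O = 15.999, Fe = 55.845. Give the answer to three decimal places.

1.297 Fe apfu

MgO: 15.67/40.304 = 0.38880 mol → 0.38880 mol Mg, 0.38880 mol O.
FeO: 21.07/71.844 = 0.29327 mol → 0.29327 mol Fe, 0.29327 mol O.
Al2O3: 22.63/101.961 = 0.22195 mol → 0.44390 mol Al, 0.66585 mol O.
SiO2: 41.01/60.083 = 0.68256 mol → 0.68256 mol Si, 1.36512 mol O.
Total oxygen = 2.71304 mol. Normalization factor = 12/2.71304 = 4.42308.
Fe per 12 O = 0.29327 × 4.42308 = 1.297.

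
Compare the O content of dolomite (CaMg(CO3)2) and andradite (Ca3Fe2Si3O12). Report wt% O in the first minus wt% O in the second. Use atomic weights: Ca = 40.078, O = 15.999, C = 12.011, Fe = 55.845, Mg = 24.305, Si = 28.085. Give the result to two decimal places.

M(CaMg(CO3)2) = 184.399 g/mol, so wt% O = 95.994/184.399 × 100 = 52.06%.
M(Ca3Fe2Si3O12) = 508.167 g/mol, so wt% O = 191.988/508.167 × 100 = 37.78%.
52.06 − 37.78 = 14.28 pp.

14.28 percentage points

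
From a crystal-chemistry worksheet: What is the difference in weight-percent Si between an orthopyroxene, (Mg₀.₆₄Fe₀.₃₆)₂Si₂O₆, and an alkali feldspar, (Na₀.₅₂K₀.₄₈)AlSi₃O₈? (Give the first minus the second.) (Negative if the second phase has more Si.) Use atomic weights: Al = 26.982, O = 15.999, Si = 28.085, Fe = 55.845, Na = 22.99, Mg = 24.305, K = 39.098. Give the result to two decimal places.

-6.08 percentage points

First mineral: 56.170 g Si in 223.483 g formula = 25.13 wt% Si.
Second mineral: 84.255 g Si in 269.951 g formula = 31.21 wt% Si.
25.13% − 31.21% gives a difference of -6.08 percentage points.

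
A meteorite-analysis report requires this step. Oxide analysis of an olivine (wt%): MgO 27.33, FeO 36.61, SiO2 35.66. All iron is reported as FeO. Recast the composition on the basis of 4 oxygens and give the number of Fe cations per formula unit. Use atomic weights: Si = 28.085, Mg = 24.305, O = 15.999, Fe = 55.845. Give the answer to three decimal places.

0.858 Fe apfu

27.33 wt% MgO ÷ 40.304 g/mol = 0.67810 mol, giving 0.67810 Mg and 0.67810 O.
36.61 wt% FeO ÷ 71.844 g/mol = 0.50958 mol, giving 0.50958 Fe and 0.50958 O.
35.66 wt% SiO2 ÷ 60.083 g/mol = 0.59351 mol, giving 0.59351 Si and 1.18702 O.
Oxygen sums to 2.37470; scaling by 4/2.37470 = 1.68442 puts the formula on 4 O.
Fe: 0.50958 × 1.68442 = 0.858 atoms per formula unit.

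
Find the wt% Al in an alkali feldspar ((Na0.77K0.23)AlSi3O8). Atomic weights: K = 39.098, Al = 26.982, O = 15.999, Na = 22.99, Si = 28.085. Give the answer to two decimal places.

Molar mass of (Na0.77K0.23)AlSi3O8: 0.77·22.99 + 0.23·39.098 + 1·26.982 + 3·28.085 + 8·15.999 = 265.924 g/mol.
Mass of Al per formula unit: 1 × 26.982 = 26.982 g.
Weight fraction Al = 26.982 / 265.924 = 0.1015.

10.15 wt%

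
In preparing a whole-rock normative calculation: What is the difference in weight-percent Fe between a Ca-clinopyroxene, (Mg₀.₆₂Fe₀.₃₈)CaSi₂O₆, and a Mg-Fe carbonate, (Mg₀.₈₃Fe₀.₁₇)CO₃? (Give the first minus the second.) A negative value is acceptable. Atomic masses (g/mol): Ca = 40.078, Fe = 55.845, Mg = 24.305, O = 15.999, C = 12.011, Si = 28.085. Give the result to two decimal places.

-1.30 percentage points

M((Mg₀.₆₂Fe₀.₃₈)CaSi₂O₆) = 228.532 g/mol, so wt% Fe = 21.221/228.532 × 100 = 9.29%.
M((Mg₀.₈₃Fe₀.₁₇)CO₃) = 89.675 g/mol, so wt% Fe = 9.494/89.675 × 100 = 10.59%.
9.29 − 10.59 = -1.30 pp.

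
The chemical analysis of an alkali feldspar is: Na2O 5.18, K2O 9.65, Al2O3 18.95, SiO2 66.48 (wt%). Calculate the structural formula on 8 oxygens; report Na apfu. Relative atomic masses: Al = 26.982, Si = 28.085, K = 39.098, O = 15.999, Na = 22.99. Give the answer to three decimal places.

0.452 Na apfu

Na2O (M=61.979): mol = 0.08358; Na = 0.16716, O = 0.08358.
K2O (M=94.195): mol = 0.10245; K = 0.20490, O = 0.10245.
Al2O3 (M=101.961): mol = 0.18586; Al = 0.37172, O = 0.55758.
SiO2 (M=60.083): mol = 1.10647; Si = 1.10647, O = 2.21294.
ΣO = 2.95655; factor = 8/ΣO = 2.70586.
Na apfu = 0.16716 × 2.70586 = 0.452.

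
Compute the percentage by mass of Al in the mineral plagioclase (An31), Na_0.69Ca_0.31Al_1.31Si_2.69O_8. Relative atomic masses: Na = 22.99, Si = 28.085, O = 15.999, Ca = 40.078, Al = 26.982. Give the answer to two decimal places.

13.23 wt%

Molar mass of Na_0.69Ca_0.31Al_1.31Si_2.69O_8: 0.69·22.99 + 0.31·40.078 + 1.31·26.982 + 2.69·28.085 + 8·15.999 = 267.174 g/mol.
Mass of Al per formula unit: 1.31 × 26.982 = 35.346 g.
Weight fraction Al = 35.346 / 267.174 = 0.1323.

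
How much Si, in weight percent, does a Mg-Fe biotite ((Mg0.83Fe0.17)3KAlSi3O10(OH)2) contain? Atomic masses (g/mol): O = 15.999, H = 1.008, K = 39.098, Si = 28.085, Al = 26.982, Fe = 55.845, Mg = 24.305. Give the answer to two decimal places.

19.44 weight percent

Formula mass = 2.49*24.305 + 0.51*55.845 + 1*39.098 + 1*26.982 + 3*28.085 + 12*15.999 + 2*1.008 = 433.339 g/mol, of which 84.255 g is Si.
So Si makes up 84.255/433.339 = 0.1944 of the mass, i.e. 19.44%.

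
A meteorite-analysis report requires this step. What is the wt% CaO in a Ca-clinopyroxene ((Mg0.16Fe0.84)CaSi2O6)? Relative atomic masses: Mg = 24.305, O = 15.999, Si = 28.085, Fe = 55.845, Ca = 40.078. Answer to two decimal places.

Formula mass = 243.041 g/mol.
1 Ca → 1.0000 mol CaO per formula unit; M(CaO) = 56.077, so CaO mass = 56.077 g.
56.077/243.041 × 100 = 23.07 wt%.

23.07 wt%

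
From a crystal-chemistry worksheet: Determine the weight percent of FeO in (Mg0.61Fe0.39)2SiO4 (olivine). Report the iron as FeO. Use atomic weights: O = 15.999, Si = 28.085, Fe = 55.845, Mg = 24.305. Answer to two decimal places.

33.90 wt%

Formula mass = 165.292 g/mol.
0.78 Fe → 0.7800 mol FeO per formula unit; M(FeO) = 71.844, so FeO mass = 56.038 g.
56.038/165.292 × 100 = 33.90 wt%.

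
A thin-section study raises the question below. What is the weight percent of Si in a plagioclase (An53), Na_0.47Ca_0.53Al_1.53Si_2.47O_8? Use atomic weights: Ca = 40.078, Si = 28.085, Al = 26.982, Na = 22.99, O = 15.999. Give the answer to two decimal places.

Molar mass of Na_0.47Ca_0.53Al_1.53Si_2.47O_8: 0.47×22.99 + 0.53×40.078 + 1.53×26.982 + 2.47×28.085 + 8×15.999 = 270.691 g/mol.
Mass of Si per formula unit: 2.47 × 28.085 = 69.370 g.
Weight fraction Si = 69.370 / 270.691 = 0.2563.

25.63 weight percent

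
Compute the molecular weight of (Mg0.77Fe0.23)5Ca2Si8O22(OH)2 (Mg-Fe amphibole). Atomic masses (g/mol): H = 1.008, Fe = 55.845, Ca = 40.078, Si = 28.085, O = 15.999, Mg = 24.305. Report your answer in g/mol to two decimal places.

M = 3.85×24.305 + 1.15×55.845 + 2×40.078 + 8×28.085 + 24×15.999 + 2×1.008

848.62 g/mol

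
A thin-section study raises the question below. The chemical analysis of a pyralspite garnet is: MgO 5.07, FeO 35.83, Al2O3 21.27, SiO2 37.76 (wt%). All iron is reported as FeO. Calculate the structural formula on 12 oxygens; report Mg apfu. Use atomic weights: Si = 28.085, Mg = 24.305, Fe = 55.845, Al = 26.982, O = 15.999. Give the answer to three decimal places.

0.602 Mg apfu

MgO (M=40.304): mol = 0.12579; Mg = 0.12579, O = 0.12579.
FeO (M=71.844): mol = 0.49872; Fe = 0.49872, O = 0.49872.
Al2O3 (M=101.961): mol = 0.20861; Al = 0.41722, O = 0.62583.
SiO2 (M=60.083): mol = 0.62846; Si = 0.62846, O = 1.25692.
ΣO = 2.50726; factor = 12/ΣO = 4.78610.
Mg apfu = 0.12579 × 4.78610 = 0.602.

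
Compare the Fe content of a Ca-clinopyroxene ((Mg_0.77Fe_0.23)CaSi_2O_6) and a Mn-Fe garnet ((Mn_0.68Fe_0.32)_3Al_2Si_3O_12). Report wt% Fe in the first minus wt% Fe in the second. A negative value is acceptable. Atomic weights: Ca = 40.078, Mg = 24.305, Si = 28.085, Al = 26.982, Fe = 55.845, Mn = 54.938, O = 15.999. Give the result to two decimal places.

-5.07 percentage points

First mineral: 12.844 g Fe in 223.801 g formula = 5.74 wt% Fe.
Second mineral: 53.611 g Fe in 495.892 g formula = 10.81 wt% Fe.
5.74% − 10.81% gives a difference of -5.07 percentage points.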